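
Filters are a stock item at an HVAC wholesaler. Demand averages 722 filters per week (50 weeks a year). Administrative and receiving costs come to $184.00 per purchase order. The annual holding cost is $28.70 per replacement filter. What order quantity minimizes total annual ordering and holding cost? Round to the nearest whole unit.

Annual demand D = 722 × 50 = 36,100.
EOQ = √(2DS / H) = √(2 × 36,100 × 184 / 28.7).
= √(13,284,800 / 28.7) = √462,885.0174 ≈ 680.357.

Q* ≈ 680 filters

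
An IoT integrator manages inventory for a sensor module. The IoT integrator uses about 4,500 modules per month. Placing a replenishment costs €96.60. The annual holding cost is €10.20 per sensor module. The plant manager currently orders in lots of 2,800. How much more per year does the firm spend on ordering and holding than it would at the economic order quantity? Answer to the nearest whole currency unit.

Extra cost ≈ €5,827 per year

Annual demand D = 4,500 × 12 = 54,000.
EOQ = √(2DS/H) = √(2 × 54,000 × 96.6 / 10.2) ≈ 1011.35.
Cost at Q* = (D/Q*)S + (Q*/2)H = √(2DSH) ≈ €10,315.74.
Cost at Q = 2,800: (54,000/2,800)×96.6 + (2,800/2)×10.2 = €1,863.00 + €14,280.00 = €16,143.00.
Excess = €16,143.00 − €10,315.74 = €5,827.26.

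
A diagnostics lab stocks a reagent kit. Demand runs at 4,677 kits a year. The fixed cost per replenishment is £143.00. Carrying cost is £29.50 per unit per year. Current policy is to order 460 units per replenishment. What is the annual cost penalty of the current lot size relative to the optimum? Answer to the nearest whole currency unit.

EOQ = √(2DS/H) = √(2 × 4,677 × 143 / 29.5) ≈ 212.94.
Cost at Q* = (D/Q*)S + (Q*/2)H = √(2DSH) ≈ £6,281.71.
Cost at Q = 460: (4,677/460)×143 + (460/2)×29.5 = £1,453.94 + £6,785.00 = £8,238.94.
Excess = £8,238.94 − £6,281.71 = £1,957.23.

Extra cost ≈ £1,957 per year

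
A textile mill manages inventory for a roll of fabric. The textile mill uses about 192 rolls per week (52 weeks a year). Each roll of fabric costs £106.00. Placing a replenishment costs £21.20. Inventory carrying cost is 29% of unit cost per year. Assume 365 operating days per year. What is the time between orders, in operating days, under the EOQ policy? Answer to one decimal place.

T ≈ 4.3 days

Annual demand D = 192 × 52 = 9,984.
Holding cost H = 0.29 × £106.00 = £30.7400 per unit per year.
Q* = √(2DS/H) = √(2 × 9,984 × 21.2 / 30.74) ≈ 117.35.
Cycle time = Q*/D × 365 = 117.35 / 9,984 × 365 ≈ 4.290 days.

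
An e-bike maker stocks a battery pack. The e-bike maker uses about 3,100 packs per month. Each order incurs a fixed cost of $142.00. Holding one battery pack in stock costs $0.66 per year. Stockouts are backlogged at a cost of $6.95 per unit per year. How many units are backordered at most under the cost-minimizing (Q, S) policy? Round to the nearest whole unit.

Annual demand D = 3,100 × 12 = 37,200.
With planned backorders, Q* = √(2DS/H) · √((H+B)/B).
√(2DS/H) = √(2 × 37,200 × 142 / 0.66) = 4000.909.
√((H+B)/B) = √((0.66+6.95)/6.95) = 1.0464.
Q* ≈ 4186.572.
S* = Q* · H/(H+B) = 4186.572 × 0.66/7.61 ≈ 363.093.

S* ≈ 363 packs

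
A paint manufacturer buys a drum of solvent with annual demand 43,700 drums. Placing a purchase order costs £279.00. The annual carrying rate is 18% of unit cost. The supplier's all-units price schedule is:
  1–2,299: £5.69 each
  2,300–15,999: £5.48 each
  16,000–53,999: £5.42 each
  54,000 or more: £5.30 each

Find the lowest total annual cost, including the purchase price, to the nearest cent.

TC* ≈ £244,380.38

Holding cost per unit per year at price C is H = 0.18·C.
Evaluate total cost at each tier's feasible EOQ or, if the EOQ is below the tier, at the tier's minimum quantity.
Tier 1 (£5.69): EOQ = 4879.4 exceeds tier's upper bound 2299, so this tier is dominated.
EOQ at £5.48 = 4972.0 (feasible in tier 2): TC = 43,700×£5.48 + (43,700/4972.0)×279 + (4972.0/2)×0.18×£5.48 = £244,380.38.
EOQ at £5.42 = 4999.4 < 16000, so use break Q=16000: TC = 43,700×£5.42 + (43,700/16000.0)×279 + (16000.0/2)×0.18×£5.42 = £245,420.82.
EOQ at £5.30 = 5055.7 < 54000, so use break Q=54000: TC = 43,700×£5.30 + (43,700/54000.0)×279 + (54000.0/2)×0.18×£5.30 = £257,593.78.
Lowest total cost among the candidates is at Q = 4972.0.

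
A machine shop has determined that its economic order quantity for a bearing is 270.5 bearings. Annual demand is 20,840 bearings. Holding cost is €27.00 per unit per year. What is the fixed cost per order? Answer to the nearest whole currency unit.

The basic EOQ model gives Q* = √(2DS/H); rearrange for the unknown.
From Q* = √(2DS/H): S = Q*²H / (2D) = 270.5² × 27 / (2 × 20,840) = 47.3992.

S ≈ €47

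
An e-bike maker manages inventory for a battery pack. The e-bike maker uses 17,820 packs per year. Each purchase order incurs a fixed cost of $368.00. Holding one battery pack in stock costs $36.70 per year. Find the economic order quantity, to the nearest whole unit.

Q* ≈ 598 packs

EOQ = √(2DS / H) = √(2 × 17,820 × 368 / 36.7).
= √(13,115,520 / 36.7) = √357,371.1172 ≈ 597.805.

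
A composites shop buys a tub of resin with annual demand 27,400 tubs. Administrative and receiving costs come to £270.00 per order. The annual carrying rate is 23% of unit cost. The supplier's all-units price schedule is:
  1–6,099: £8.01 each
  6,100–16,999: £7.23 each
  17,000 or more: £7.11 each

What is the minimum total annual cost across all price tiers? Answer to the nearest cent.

Holding cost per unit per year at price C is H = 0.23·C.
For each price level, check whether its EOQ is feasible; otherwise the best quantity at that price is the breakpoint.
EOQ at £8.01 = 2833.9 (feasible in tier 1): TC = 27,400×£8.01 + (27,400/2833.9)×270 + (2833.9/2)×0.23×£8.01 = £224,694.98.
EOQ at £7.23 = 2982.9 < 6100, so use break Q=6100: TC = 27,400×£7.23 + (27,400/6100.0)×270 + (6100.0/2)×0.23×£7.23 = £204,386.63.
EOQ at £7.11 = 3008.0 < 17000, so use break Q=17000: TC = 27,400×£7.11 + (27,400/17000.0)×270 + (17000.0/2)×0.23×£7.11 = £209,149.23.
Lowest total cost among the candidates is at Q = 6100.0.

TC* ≈ £204,386.63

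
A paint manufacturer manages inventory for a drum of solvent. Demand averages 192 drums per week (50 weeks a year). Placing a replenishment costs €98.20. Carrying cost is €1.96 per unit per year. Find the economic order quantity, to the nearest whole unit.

Q* ≈ 981 drums

Annual demand D = 192 × 50 = 9,600.
EOQ = √(2DS / H) = √(2 × 9,600 × 98.2 / 1.96).
= √(1,885,440 / 1.96) = √961,959.1837 ≈ 980.795.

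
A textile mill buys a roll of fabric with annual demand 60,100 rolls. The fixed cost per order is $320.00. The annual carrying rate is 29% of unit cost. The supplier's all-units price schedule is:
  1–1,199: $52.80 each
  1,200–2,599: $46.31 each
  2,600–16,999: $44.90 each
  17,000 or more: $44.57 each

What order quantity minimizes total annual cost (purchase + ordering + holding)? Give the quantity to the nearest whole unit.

Holding cost per unit per year at price C is H = 0.29·C.
Evaluate total cost at each tier's feasible EOQ or, if the EOQ is below the tier, at the tier's minimum quantity.
Tier 1 ($52.80): EOQ = 1584.9 exceeds tier's upper bound 1199, so this tier is dominated.
EOQ at $46.31 = 1692.4 (feasible in tier 2): TC = 60,100×$46.31 + (60,100/1692.4)×320 + (1692.4/2)×0.29×$46.31 = $2,805,959.13.
EOQ at $44.90 = 1718.7 < 2600, so use break Q=2600: TC = 60,100×$44.90 + (60,100/2600.0)×320 + (2600.0/2)×0.29×$44.90 = $2,722,814.22.
EOQ at $44.57 = 1725.1 < 17000, so use break Q=17000: TC = 60,100×$44.57 + (60,100/17000.0)×320 + (17000.0/2)×0.29×$44.57 = $2,789,653.34.
Lowest total cost is $2,722,814.22 at Q = 2600.0.

Q* ≈ 2,600 rolls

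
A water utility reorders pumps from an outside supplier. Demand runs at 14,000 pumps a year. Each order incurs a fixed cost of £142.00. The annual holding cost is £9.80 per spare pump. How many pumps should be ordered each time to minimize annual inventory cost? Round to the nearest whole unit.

EOQ = √(2DS / H) = √(2 × 14,000 × 142 / 9.8).
= √(3,976,000 / 9.8) = √405,714.2857 ≈ 636.957.

Q* ≈ 637 pumps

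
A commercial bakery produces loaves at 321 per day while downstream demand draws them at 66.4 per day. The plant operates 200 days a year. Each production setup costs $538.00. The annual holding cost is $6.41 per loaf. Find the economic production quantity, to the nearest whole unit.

Q* ≈ 1,676 loaves

Annual demand D = 66.4 × 200 = 13,280.
Production build-up factor (1 − d/p) = 1 − 66.4/321 = 0.7931.
Q* = √(2DS / (H(1 − d/p))) = √(2 × 13,280 × 538 / (6.41 × 0.7931)).
= √(14,289,280 / 5.0841) ≈ 1676.484.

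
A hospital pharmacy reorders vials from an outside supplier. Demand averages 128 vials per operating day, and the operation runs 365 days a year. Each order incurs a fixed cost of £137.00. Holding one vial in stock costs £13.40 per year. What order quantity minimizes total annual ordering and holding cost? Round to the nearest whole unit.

Annual demand D = 128 × 365 = 46,720.
EOQ = √(2DS / H) = √(2 × 46,720 × 137 / 13.4).
= √(12,801,280 / 13.4) = √955,319.403 ≈ 977.404.

Q* ≈ 977 vials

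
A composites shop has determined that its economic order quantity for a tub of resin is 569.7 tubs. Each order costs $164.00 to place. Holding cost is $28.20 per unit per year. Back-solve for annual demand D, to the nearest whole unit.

The basic EOQ model gives Q* = √(2DS/H); rearrange for the unknown.
From Q* = √(2DS/H): D = Q*²H / (2S) = 569.7² × 28.2 / (2 × 164) = 27904.080.

D ≈ 27,904 tubs per year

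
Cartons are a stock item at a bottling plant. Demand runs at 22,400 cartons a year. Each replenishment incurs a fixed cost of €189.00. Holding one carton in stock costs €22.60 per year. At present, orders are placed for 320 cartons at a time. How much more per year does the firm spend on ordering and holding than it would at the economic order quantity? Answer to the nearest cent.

EOQ = √(2DS/H) = √(2 × 22,400 × 189 / 22.6) ≈ 612.09.
Cost at Q* = (D/Q*)S + (Q*/2)H = √(2DSH) ≈ €13,833.25.
Cost at Q = 320: (22,400/320)×189 + (320/2)×22.6 = €13,230.00 + €3,616.00 = €16,846.00.
Excess = €16,846.00 − €13,833.25 = €3,012.75.

Extra cost ≈ €3,012.75 per year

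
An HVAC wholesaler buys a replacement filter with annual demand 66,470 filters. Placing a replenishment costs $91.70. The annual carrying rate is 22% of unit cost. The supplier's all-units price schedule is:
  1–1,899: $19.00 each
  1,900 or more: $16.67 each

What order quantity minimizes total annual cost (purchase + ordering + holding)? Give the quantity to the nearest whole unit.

Holding cost per unit per year at price C is H = 0.22·C.
Evaluate total cost at each tier's feasible EOQ or, if the EOQ is below the tier, at the tier's minimum quantity.
EOQ at $19.00 = 1707.8 (feasible in tier 1): TC = 66,470×$19.00 + (66,470/1707.8)×91.7 + (1707.8/2)×0.22×$19.00 = $1,270,068.40.
EOQ at $16.67 = 1823.2 < 1900, so use break Q=1900: TC = 66,470×$16.67 + (66,470/1900.0)×91.7 + (1900.0/2)×0.22×$16.67 = $1,114,746.98.
Lowest total cost is $1,114,746.98 at Q = 1900.0.

Q* ≈ 1,900 filters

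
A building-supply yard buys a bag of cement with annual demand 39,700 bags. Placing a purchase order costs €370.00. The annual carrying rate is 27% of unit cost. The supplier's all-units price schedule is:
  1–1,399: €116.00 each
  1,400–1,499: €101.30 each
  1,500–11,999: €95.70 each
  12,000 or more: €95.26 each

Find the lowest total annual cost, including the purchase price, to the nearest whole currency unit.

TC* ≈ €3,828,462

Holding cost per unit per year at price C is H = 0.27·C.
Candidates are each tier's EOQ (if it falls in that tier) and each price-break quantity.
EOQ at €116.00 = 968.5 (feasible in tier 1): TC = 39,700×€116.00 + (39,700/968.5)×370 + (968.5/2)×0.27×€116.00 = €4,635,533.46.
EOQ at €101.30 = 1036.4 < 1400, so use break Q=1400: TC = 39,700×€101.30 + (39,700/1400.0)×370 + (1400.0/2)×0.27×€101.30 = €4,051,247.84.
EOQ at €95.70 = 1066.3 < 1500, so use break Q=1500: TC = 39,700×€95.70 + (39,700/1500.0)×370 + (1500.0/2)×0.27×€95.70 = €3,828,461.92.
EOQ at €95.26 = 1068.7 < 12000, so use break Q=12000: TC = 39,700×€95.26 + (39,700/12000.0)×370 + (12000.0/2)×0.27×€95.26 = €3,937,367.28.
Lowest total cost among the candidates is at Q = 1500.0.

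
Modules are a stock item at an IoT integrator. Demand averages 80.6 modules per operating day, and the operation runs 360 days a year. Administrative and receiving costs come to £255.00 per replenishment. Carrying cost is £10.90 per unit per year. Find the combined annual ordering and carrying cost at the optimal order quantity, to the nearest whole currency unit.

TC* ≈ £12,700

Annual demand D = 80.6 × 360 = 29,016.
The optimal lot size = √(2DS/H) = √(2 × 29,016 × 255 / 10.9) ≈ 1165.17.
At Q*, ordering cost (D/Q*)S equals holding cost (Q*/2)H, each = √(DSH/2).
Minimum total = √(2DSH) = √(2 × 29,016 × 255 × 10.9) ≈ 12700.391.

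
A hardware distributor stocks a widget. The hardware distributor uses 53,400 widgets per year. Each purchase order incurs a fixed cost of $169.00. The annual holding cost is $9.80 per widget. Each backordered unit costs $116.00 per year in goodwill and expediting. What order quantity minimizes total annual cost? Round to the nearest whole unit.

With planned backorders, Q* = √(2DS/H) · √((H+B)/B).
√(2DS/H) = √(2 × 53,400 × 169 / 9.8) = 1357.113.
√((H+B)/B) = √((9.8+116)/116) = 1.0414.
Q* ≈ 1413.277.

Q* ≈ 1,413 widgets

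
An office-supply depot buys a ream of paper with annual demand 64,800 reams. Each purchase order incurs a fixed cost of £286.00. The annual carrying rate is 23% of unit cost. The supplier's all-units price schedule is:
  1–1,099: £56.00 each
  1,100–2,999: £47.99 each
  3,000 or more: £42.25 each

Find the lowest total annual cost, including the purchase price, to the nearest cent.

Holding cost per unit per year at price C is H = 0.23·C.
Evaluate total cost at each tier's feasible EOQ or, if the EOQ is below the tier, at the tier's minimum quantity.
Tier 1 (£56.00): EOQ = 1696.4 exceeds tier's upper bound 1099, so this tier is dominated.
EOQ at £47.99 = 1832.5 (feasible in tier 2): TC = 64,800×£47.99 + (64,800/1832.5)×286 + (1832.5/2)×0.23×£47.99 = £3,129,978.69.
EOQ at £42.25 = 1953.0 < 3000, so use break Q=3000: TC = 64,800×£42.25 + (64,800/3000.0)×286 + (3000.0/2)×0.23×£42.25 = £2,758,553.85.
Lowest total cost among the candidates is at Q = 3000.0.

TC* ≈ £2,758,553.85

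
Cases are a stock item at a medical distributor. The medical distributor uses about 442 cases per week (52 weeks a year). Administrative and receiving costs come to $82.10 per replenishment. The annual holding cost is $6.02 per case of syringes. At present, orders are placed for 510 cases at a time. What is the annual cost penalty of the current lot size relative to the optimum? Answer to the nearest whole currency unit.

Extra cost ≈ $469 per year

Annual demand D = 442 × 52 = 22,984.
EOQ = √(2DS/H) = √(2 × 22,984 × 82.1 / 6.02) ≈ 791.77.
Cost at Q* = (D/Q*)S + (Q*/2)H = √(2DSH) ≈ $4,766.48.
Cost at Q = 510: (22,984/510)×82.1 + (510/2)×6.02 = $3,699.97 + $1,535.10 = $5,235.07.
Excess = $5,235.07 − $4,766.48 = $468.59.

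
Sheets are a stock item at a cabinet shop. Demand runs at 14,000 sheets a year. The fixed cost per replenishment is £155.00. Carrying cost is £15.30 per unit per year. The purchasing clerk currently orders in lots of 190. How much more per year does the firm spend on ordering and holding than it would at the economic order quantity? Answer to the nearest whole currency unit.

Extra cost ≈ £4,726 per year

EOQ = √(2DS/H) = √(2 × 14,000 × 155 / 15.3) ≈ 532.60.
Cost at Q* = (D/Q*)S + (Q*/2)H = √(2DSH) ≈ £8,148.74.
Cost at Q = 190: (14,000/190)×155 + (190/2)×15.3 = £11,421.05 + £1,453.50 = £12,874.55.
Excess = £12,874.55 − £8,148.74 = £4,725.81.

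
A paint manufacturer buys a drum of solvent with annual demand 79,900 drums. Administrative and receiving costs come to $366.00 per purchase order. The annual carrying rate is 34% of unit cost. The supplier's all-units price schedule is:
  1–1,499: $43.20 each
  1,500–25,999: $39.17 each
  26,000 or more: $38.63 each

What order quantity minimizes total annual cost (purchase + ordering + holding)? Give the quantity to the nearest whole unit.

Q* ≈ 2,096 drums

Holding cost per unit per year at price C is H = 0.34·C.
Candidates are each tier's EOQ (if it falls in that tier) and each price-break quantity.
Tier 1 ($43.20): EOQ = 1995.5 exceeds tier's upper bound 1499, so this tier is dominated.
EOQ at $39.17 = 2095.6 (feasible in tier 2): TC = 79,900×$39.17 + (79,900/2095.6)×366 + (2095.6/2)×0.34×$39.17 = $3,157,592.06.
EOQ at $38.63 = 2110.2 < 26000, so use break Q=26000: TC = 79,900×$38.63 + (79,900/26000.0)×366 + (26000.0/2)×0.34×$38.63 = $3,258,406.35.
Lowest total cost is $3,157,592.06 at Q = 2095.6.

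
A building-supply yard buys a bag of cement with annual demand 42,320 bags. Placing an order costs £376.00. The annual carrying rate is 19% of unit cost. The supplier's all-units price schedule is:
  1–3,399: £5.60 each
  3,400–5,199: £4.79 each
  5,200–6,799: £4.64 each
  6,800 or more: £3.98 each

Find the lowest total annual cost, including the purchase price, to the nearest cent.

TC* ≈ £173,344.73

Holding cost per unit per year at price C is H = 0.19·C.
Candidates are each tier's EOQ (if it falls in that tier) and each price-break quantity.
Tier 1 (£5.60): EOQ = 5469.0 exceeds tier's upper bound 3399, so this tier is dominated.
Tier 2 (£4.79): EOQ = 5913.4 exceeds tier's upper bound 5199, so this tier is dominated.
EOQ at £4.64 = 6008.2 (feasible in tier 3): TC = 42,320×£4.64 + (42,320/6008.2)×376 + (6008.2/2)×0.19×£4.64 = £201,661.65.
EOQ at £3.98 = 6487.3 < 6800, so use break Q=6800: TC = 42,320×£3.98 + (42,320/6800.0)×376 + (6800.0/2)×0.19×£3.98 = £173,344.73.
Lowest total cost among the candidates is at Q = 6800.0.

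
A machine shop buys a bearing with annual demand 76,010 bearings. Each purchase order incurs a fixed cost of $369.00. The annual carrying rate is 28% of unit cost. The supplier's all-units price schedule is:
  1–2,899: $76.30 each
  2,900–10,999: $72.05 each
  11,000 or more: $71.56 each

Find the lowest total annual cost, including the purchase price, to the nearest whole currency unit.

Holding cost per unit per year at price C is H = 0.28·C.
Evaluate total cost at each tier's feasible EOQ or, if the EOQ is below the tier, at the tier's minimum quantity.
EOQ at $76.30 = 1620.4 (feasible in tier 1): TC = 76,010×$76.30 + (76,010/1620.4)×369 + (1620.4/2)×0.28×$76.30 = $5,834,181.23.
EOQ at $72.05 = 1667.5 < 2900, so use break Q=2900: TC = 76,010×$72.05 + (76,010/2900.0)×369 + (2900.0/2)×0.28×$72.05 = $5,515,444.42.
EOQ at $71.56 = 1673.2 < 11000, so use break Q=11000: TC = 76,010×$71.56 + (76,010/11000.0)×369 + (11000.0/2)×0.28×$71.56 = $5,552,027.79.
Lowest total cost among the candidates is at Q = 2900.0.

TC* ≈ $5,515,444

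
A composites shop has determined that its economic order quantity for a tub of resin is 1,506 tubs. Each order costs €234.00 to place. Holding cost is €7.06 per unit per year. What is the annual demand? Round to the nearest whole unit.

D ≈ 34,214 tubs per year

Invert the EOQ relation Q*² = 2DS/H.
From Q* = √(2DS/H): D = Q*²H / (2S) = 1,506² × 7.06 / (2 × 234) = 34214.389.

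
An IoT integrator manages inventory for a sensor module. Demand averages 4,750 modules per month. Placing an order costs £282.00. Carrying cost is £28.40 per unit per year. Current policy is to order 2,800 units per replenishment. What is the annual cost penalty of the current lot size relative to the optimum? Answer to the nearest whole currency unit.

Annual demand D = 4,750 × 12 = 57,000.
EOQ = √(2DS/H) = √(2 × 57,000 × 282 / 28.4) ≈ 1063.94.
Cost at Q* = (D/Q*)S + (Q*/2)H = √(2DSH) ≈ £30,215.94.
Cost at Q = 2,800: (57,000/2,800)×282 + (2,800/2)×28.4 = £5,740.71 + £39,760.00 = £45,500.71.
Excess = £45,500.71 − £30,215.94 = £15,284.77.

Extra cost ≈ £15,285 per year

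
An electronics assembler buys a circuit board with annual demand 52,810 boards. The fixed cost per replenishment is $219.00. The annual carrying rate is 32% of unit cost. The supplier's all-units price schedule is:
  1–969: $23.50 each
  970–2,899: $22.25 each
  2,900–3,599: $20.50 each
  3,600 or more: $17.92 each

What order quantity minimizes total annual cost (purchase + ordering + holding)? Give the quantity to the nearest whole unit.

Q* ≈ 3,600 boards

Holding cost per unit per year at price C is H = 0.32·C.
Candidates are each tier's EOQ (if it falls in that tier) and each price-break quantity.
Tier 1 ($23.50): EOQ = 1753.8 exceeds tier's upper bound 969, so this tier is dominated.
EOQ at $22.25 = 1802.4 (feasible in tier 2): TC = 52,810×$22.25 + (52,810/1802.4)×219 + (1802.4/2)×0.32×$22.25 = $1,187,855.71.
EOQ at $20.50 = 1877.8 < 2900, so use break Q=2900: TC = 52,810×$20.50 + (52,810/2900.0)×219 + (2900.0/2)×0.32×$20.50 = $1,096,105.07.
EOQ at $17.92 = 2008.4 < 3600, so use break Q=3600: TC = 52,810×$17.92 + (52,810/3600.0)×219 + (3600.0/2)×0.32×$17.92 = $959,889.73.
Lowest total cost is $959,889.73 at Q = 3600.0.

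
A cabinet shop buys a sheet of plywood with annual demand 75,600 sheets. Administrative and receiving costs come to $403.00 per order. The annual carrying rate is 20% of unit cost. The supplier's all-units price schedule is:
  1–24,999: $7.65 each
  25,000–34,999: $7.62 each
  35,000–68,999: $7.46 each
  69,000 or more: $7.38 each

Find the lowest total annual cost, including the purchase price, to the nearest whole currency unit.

TC* ≈ $587,995

Holding cost per unit per year at price C is H = 0.20·C.
Candidates are each tier's EOQ (if it falls in that tier) and each price-break quantity.
EOQ at $7.65 = 6310.8 (feasible in tier 1): TC = 75,600×$7.65 + (75,600/6310.8)×403 + (6310.8/2)×0.20×$7.65 = $587,995.49.
EOQ at $7.62 = 6323.2 < 25000, so use break Q=25000: TC = 75,600×$7.62 + (75,600/25000.0)×403 + (25000.0/2)×0.20×$7.62 = $596,340.67.
EOQ at $7.46 = 6390.6 < 35000, so use break Q=35000: TC = 75,600×$7.46 + (75,600/35000.0)×403 + (35000.0/2)×0.20×$7.46 = $590,956.48.
EOQ at $7.38 = 6425.2 < 69000, so use break Q=69000: TC = 75,600×$7.38 + (75,600/69000.0)×403 + (69000.0/2)×0.20×$7.38 = $609,291.55.
Lowest total cost among the candidates is at Q = 6310.8.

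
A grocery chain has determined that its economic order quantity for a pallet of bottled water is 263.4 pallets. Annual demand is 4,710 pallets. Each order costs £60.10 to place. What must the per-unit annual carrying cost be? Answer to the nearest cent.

H ≈ £8.16

Squaring Q* = √(2DS/H) gives Q*² = 2DS/H.
From Q* = √(2DS/H): H = 2DS / Q*² = 2 × 4,710 × 60.1 / 263.4² = 8.1601.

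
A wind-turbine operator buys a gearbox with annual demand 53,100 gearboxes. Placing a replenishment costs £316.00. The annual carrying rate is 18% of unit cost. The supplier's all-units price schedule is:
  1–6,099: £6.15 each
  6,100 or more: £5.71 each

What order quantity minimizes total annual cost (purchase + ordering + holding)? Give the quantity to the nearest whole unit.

Holding cost per unit per year at price C is H = 0.18·C.
Candidates are each tier's EOQ (if it falls in that tier) and each price-break quantity.
EOQ at £6.15 = 5505.9 (feasible in tier 1): TC = 53,100×£6.15 + (53,100/5505.9)×316 + (5505.9/2)×0.18×£6.15 = £332,660.08.
EOQ at £5.71 = 5714.1 < 6100, so use break Q=6100: TC = 53,100×£5.71 + (53,100/6100.0)×316 + (6100.0/2)×0.18×£5.71 = £309,086.54.
Lowest total cost is £309,086.54 at Q = 6100.0.

Q* ≈ 6,100 gearboxes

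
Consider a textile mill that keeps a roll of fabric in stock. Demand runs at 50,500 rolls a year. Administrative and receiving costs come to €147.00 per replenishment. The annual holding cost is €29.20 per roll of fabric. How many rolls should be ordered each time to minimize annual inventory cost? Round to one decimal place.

EOQ = √(2DS / H) = √(2 × 50,500 × 147 / 29.2).
= √(14,847,000 / 29.2) = √508,458.9041 ≈ 713.063.

Q* ≈ 713.1 rolls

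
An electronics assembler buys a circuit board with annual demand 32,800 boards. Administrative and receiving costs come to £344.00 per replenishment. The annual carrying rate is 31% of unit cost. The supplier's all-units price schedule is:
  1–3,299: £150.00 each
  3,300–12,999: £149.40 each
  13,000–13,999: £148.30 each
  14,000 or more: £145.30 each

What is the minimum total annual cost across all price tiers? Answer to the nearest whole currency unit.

TC* ≈ £4,952,393

Holding cost per unit per year at price C is H = 0.31·C.
Evaluate total cost at each tier's feasible EOQ or, if the EOQ is below the tier, at the tier's minimum quantity.
EOQ at £150.00 = 696.6 (feasible in tier 1): TC = 32,800×£150.00 + (32,800/696.6)×344 + (696.6/2)×0.31×£150.00 = £4,952,393.48.
EOQ at £149.40 = 698.0 < 3300, so use break Q=3300: TC = 32,800×£149.40 + (32,800/3300.0)×344 + (3300.0/2)×0.31×£149.40 = £4,980,157.25.
EOQ at £148.30 = 700.6 < 13000, so use break Q=13000: TC = 32,800×£148.30 + (32,800/13000.0)×344 + (13000.0/2)×0.31×£148.30 = £5,163,932.44.
EOQ at £145.30 = 707.8 < 14000, so use break Q=14000: TC = 32,800×£145.30 + (32,800/14000.0)×344 + (14000.0/2)×0.31×£145.30 = £5,081,946.94.
Lowest total cost among the candidates is at Q = 696.6.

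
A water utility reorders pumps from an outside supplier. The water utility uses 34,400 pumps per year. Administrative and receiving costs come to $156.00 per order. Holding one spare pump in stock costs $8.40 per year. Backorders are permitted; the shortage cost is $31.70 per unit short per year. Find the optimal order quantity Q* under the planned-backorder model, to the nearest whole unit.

With planned backorders, Q* = √(2DS/H) · √((H+B)/B).
√(2DS/H) = √(2 × 34,400 × 156 / 8.4) = 1130.360.
√((H+B)/B) = √((8.4+31.7)/31.7) = 1.1247.
Q* ≈ 1271.333.

Q* ≈ 1,271 pumps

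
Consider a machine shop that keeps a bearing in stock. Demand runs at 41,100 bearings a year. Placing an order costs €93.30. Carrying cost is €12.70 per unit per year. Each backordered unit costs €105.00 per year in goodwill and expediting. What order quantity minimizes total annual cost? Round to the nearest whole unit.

Q* ≈ 823 bearings

With planned backorders, Q* = √(2DS/H) · √((H+B)/B).
√(2DS/H) = √(2 × 41,100 × 93.3 / 12.7) = 777.096.
√((H+B)/B) = √((12.7+105)/105) = 1.0588.
Q* ≈ 822.751.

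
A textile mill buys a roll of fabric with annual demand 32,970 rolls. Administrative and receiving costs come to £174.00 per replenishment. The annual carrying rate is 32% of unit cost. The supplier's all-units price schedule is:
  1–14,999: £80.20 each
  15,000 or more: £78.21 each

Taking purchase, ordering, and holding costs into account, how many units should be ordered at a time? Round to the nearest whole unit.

Holding cost per unit per year at price C is H = 0.32·C.
Evaluate total cost at each tier's feasible EOQ or, if the EOQ is below the tier, at the tier's minimum quantity.
EOQ at £80.20 = 668.6 (feasible in tier 1): TC = 32,970×£80.20 + (32,970/668.6)×174 + (668.6/2)×0.32×£80.20 = £2,661,353.76.
EOQ at £78.21 = 677.1 < 15000, so use break Q=15000: TC = 32,970×£78.21 + (32,970/15000.0)×174 + (15000.0/2)×0.32×£78.21 = £2,766,670.15.
Lowest total cost is £2,661,353.76 at Q = 668.6.

Q* ≈ 669 rolls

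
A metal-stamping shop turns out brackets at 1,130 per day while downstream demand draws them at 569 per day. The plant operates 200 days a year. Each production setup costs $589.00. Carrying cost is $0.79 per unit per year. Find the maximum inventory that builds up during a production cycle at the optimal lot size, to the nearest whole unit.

I_max ≈ 9,179 brackets

Annual demand D = 569 × 200 = 113,800.
Production build-up factor (1 − d/p) = 1 − 569/1,130 = 0.4965.
Q* = √(2DS / (H(1 − d/p))) = √(2 × 113,800 × 589 / (0.79 × 0.4965)).
= √(134,056,400 / 0.3922) ≈ 18487.919.
Maximum inventory = Q*(1 − d/p) = 18487.919 × 0.4965 ≈ 9178.515.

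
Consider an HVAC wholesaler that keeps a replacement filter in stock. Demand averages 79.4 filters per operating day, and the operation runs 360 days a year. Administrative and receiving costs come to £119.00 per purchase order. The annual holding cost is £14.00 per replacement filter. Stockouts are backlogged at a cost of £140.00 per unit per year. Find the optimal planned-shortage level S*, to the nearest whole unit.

S* ≈ 66 filters

Annual demand D = 79.4 × 360 = 28,584.
With planned backorders, Q* = √(2DS/H) · √((H+B)/B).
√(2DS/H) = √(2 × 28,584 × 119 / 14) = 697.085.
√((H+B)/B) = √((14+140)/140) = 1.0488.
Q* ≈ 731.109.
S* = Q* · H/(H+B) = 731.109 × 14/154 ≈ 66.464.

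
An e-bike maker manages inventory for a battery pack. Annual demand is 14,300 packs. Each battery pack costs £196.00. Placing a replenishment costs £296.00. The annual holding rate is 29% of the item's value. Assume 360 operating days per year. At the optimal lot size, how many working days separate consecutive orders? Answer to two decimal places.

T ≈ 9.72 days

Holding cost H = 0.29 × £196.00 = £56.8400 per unit per year.
EOQ = √(2DS/H) = √(2 × 14,300 × 296 / 56.84) ≈ 385.92.
Cycle time = Q*/D × 360 = 385.92 / 14,300 × 360 ≈ 9.716 days.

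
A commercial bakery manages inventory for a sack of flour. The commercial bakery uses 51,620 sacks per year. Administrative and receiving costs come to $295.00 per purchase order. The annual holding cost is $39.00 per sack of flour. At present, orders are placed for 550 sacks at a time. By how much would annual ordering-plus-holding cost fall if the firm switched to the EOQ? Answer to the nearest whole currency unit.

Extra cost ≈ $3,948 per year

EOQ = √(2DS/H) = √(2 × 51,620 × 295 / 39) ≈ 883.70.
Cost at Q* = (D/Q*)S + (Q*/2)H = √(2DSH) ≈ $34,464.13.
Cost at Q = 550: (51,620/550)×295 + (550/2)×39 = $27,687.09 + $10,725.00 = $38,412.09.
Excess = $38,412.09 − $34,464.13 = $3,947.96.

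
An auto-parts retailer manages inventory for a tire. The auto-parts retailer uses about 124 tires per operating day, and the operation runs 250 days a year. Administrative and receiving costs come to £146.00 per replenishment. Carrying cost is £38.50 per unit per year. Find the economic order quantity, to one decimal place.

Annual demand D = 124 × 250 = 31,000.
EOQ = √(2DS / H) = √(2 × 31,000 × 146 / 38.5).
= √(9,052,000 / 38.5) = √235,116.8831 ≈ 484.889.

Q* ≈ 484.9 tires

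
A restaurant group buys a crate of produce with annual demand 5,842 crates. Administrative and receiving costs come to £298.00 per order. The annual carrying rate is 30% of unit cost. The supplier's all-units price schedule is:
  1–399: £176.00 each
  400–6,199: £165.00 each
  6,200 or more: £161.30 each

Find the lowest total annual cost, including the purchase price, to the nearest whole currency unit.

TC* ≈ £978,182

Holding cost per unit per year at price C is H = 0.30·C.
Candidates are each tier's EOQ (if it falls in that tier) and each price-break quantity.
EOQ at £176.00 = 256.8 (feasible in tier 1): TC = 5,842×£176.00 + (5,842/256.8)×298 + (256.8/2)×0.30×£176.00 = £1,041,750.79.
EOQ at £165.00 = 265.2 < 400, so use break Q=400: TC = 5,842×£165.00 + (5,842/400.0)×298 + (400.0/2)×0.30×£165.00 = £978,182.29.
EOQ at £161.30 = 268.2 < 6200, so use break Q=6200: TC = 5,842×£161.30 + (5,842/6200.0)×298 + (6200.0/2)×0.30×£161.30 = £1,092,604.39.
Lowest total cost among the candidates is at Q = 400.0.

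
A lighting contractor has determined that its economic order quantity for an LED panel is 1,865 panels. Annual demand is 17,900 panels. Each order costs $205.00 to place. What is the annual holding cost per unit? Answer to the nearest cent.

H ≈ $2.11

Squaring Q* = √(2DS/H) gives Q*² = 2DS/H.
From Q* = √(2DS/H): H = 2DS / Q*² = 2 × 17,900 × 205 / 1,865² = 2.1100.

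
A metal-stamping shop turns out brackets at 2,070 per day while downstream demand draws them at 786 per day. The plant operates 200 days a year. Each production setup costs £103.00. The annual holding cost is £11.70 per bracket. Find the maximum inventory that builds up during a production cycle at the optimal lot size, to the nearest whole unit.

Annual demand D = 786 × 200 = 157,200.
Production build-up factor (1 − d/p) = 1 − 786/2,070 = 0.6203.
Q* = √(2DS / (H(1 − d/p))) = √(2 × 157,200 × 103 / (11.7 × 0.6203)).
= √(32,383,200 / 7.2574) ≈ 2112.368.
Maximum inventory = Q*(1 − d/p) = 2112.368 × 0.6203 ≈ 1310.281.

I_max ≈ 1,310 brackets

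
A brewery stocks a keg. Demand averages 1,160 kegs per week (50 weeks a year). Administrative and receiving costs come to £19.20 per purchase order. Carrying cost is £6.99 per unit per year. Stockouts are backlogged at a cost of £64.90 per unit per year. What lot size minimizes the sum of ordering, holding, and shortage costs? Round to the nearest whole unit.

Q* ≈ 594 kegs

Annual demand D = 1,160 × 50 = 58,000.
With planned backorders, Q* = √(2DS/H) · √((H+B)/B).
√(2DS/H) = √(2 × 58,000 × 19.2 / 6.99) = 564.470.
√((H+B)/B) = √((6.99+64.9)/64.9) = 1.0525.
Q* ≈ 594.091.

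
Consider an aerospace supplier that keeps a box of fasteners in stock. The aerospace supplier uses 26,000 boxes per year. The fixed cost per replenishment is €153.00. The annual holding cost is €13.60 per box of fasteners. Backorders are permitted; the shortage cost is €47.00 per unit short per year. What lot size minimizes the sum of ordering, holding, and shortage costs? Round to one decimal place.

Q* ≈ 868.5 boxes

With planned backorders, Q* = √(2DS/H) · √((H+B)/B).
√(2DS/H) = √(2 × 26,000 × 153 / 13.6) = 764.853.
√((H+B)/B) = √((13.6+47)/47) = 1.1355.
Q* ≈ 868.491.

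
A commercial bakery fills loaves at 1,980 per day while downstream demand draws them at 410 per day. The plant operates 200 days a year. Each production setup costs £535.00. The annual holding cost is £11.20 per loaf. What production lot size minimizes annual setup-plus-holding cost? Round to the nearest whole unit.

Annual demand D = 410 × 200 = 82,000.
Production build-up factor (1 − d/p) = 1 − 410/1,980 = 0.7929.
Q* = √(2DS / (H(1 − d/p))) = √(2 × 82,000 × 535 / (11.2 × 0.7929)).
= √(87,740,000 / 8.8808) ≈ 3143.204.

Q* ≈ 3,143 loaves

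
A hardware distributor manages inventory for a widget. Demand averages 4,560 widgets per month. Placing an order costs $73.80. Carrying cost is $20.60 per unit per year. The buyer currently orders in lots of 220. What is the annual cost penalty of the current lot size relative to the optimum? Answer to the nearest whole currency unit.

Extra cost ≈ $7,723 per year

Annual demand D = 4,560 × 12 = 54,720.
EOQ = √(2DS/H) = √(2 × 54,720 × 73.8 / 20.6) ≈ 626.16.
Cost at Q* = (D/Q*)S + (Q*/2)H = √(2DSH) ≈ $12,898.82.
Cost at Q = 220: (54,720/220)×73.8 + (220/2)×20.6 = $18,356.07 + $2,266.00 = $20,622.07.
Excess = $20,622.07 − $12,898.82 = $7,723.26.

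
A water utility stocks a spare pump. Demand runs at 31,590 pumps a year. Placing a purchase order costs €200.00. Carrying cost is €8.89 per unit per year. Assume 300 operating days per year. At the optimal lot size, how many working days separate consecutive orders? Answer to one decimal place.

Q* = √(2DS/H) = √(2 × 31,590 × 200 / 8.89) ≈ 1192.21.
Cycle time = Q*/D × 300 = 1192.21 / 31,590 × 300 ≈ 11.322 days.

T ≈ 11.3 days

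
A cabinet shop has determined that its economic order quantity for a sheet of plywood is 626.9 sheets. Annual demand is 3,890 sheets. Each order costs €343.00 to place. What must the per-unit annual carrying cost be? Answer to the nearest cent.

H ≈ €6.79

The basic EOQ model gives Q* = √(2DS/H); rearrange for the unknown.
From Q* = √(2DS/H): H = 2DS / Q*² = 2 × 3,890 × 343 / 626.9² = 6.7901.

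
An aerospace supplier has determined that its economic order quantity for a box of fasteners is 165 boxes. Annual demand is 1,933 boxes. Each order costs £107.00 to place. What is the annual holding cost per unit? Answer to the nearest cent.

H ≈ £15.19

The basic EOQ model gives Q* = √(2DS/H); rearrange for the unknown.
From Q* = √(2DS/H): H = 2DS / Q*² = 2 × 1,933 × 107 / 165² = 15.1942.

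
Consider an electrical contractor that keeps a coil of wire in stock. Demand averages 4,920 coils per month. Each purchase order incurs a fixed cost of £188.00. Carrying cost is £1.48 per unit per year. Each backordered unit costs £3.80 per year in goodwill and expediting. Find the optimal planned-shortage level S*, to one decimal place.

S* ≈ 1,279.6 coils

Annual demand D = 4,920 × 12 = 59,040.
With planned backorders, Q* = √(2DS/H) · √((H+B)/B).
√(2DS/H) = √(2 × 59,040 × 188 / 1.48) = 3872.900.
√((H+B)/B) = √((1.48+3.8)/3.8) = 1.1788.
Q* ≈ 4565.217.
S* = Q* · H/(H+B) = 4565.217 × 1.48/5.28 ≈ 1279.644.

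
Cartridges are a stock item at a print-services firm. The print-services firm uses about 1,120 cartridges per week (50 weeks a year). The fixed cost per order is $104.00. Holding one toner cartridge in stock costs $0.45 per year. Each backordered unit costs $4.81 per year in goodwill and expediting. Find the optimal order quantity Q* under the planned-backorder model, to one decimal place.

Annual demand D = 1,120 × 50 = 56,000.
With planned backorders, Q* = √(2DS/H) · √((H+B)/B).
√(2DS/H) = √(2 × 56,000 × 104 / 0.45) = 5087.676.
√((H+B)/B) = √((0.45+4.81)/4.81) = 1.0457.
Q* ≈ 5320.345.

Q* ≈ 5,320.3 cartridges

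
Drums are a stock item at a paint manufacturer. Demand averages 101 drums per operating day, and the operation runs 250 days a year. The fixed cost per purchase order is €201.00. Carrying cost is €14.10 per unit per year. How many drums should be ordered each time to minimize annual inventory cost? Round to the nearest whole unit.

Q* ≈ 848 drums

Annual demand D = 101 × 250 = 25,250.
EOQ = √(2DS / H) = √(2 × 25,250 × 201 / 14.1).
= √(10,150,500 / 14.1) = √719,893.617 ≈ 848.465.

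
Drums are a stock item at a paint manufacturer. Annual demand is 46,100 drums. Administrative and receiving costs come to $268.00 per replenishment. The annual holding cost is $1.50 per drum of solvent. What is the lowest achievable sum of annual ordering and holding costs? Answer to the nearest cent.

TC* ≈ $6,088.05

EOQ = √(2DS/H) = √(2 × 46,100 × 268 / 1.5) ≈ 4058.70.
At the optimum the two cost components are equal, so total cost = 2·(Q*/2)H = Q*·H.
Minimum total = √(2DSH) = √(2 × 46,100 × 268 × 1.5) ≈ 6088.054.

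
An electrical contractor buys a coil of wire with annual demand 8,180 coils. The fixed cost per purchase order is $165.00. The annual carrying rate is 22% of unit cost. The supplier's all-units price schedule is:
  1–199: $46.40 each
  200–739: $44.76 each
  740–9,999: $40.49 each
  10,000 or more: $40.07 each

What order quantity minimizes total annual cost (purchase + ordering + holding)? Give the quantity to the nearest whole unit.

Q* ≈ 740 coils

Holding cost per unit per year at price C is H = 0.22·C.
Evaluate total cost at each tier's feasible EOQ or, if the EOQ is below the tier, at the tier's minimum quantity.
Tier 1 ($46.40): EOQ = 514.2 exceeds tier's upper bound 199, so this tier is dominated.
EOQ at $44.76 = 523.6 (feasible in tier 2): TC = 8,180×$44.76 + (8,180/523.6)×165 + (523.6/2)×0.22×$44.76 = $371,292.53.
EOQ at $40.49 = 550.5 < 740, so use break Q=740: TC = 8,180×$40.49 + (8,180/740.0)×165 + (740.0/2)×0.22×$40.49 = $336,328.00.
EOQ at $40.07 = 553.4 < 10000, so use break Q=10000: TC = 8,180×$40.07 + (8,180/10000.0)×165 + (10000.0/2)×0.22×$40.07 = $371,984.57.
Lowest total cost is $336,328.00 at Q = 740.0.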